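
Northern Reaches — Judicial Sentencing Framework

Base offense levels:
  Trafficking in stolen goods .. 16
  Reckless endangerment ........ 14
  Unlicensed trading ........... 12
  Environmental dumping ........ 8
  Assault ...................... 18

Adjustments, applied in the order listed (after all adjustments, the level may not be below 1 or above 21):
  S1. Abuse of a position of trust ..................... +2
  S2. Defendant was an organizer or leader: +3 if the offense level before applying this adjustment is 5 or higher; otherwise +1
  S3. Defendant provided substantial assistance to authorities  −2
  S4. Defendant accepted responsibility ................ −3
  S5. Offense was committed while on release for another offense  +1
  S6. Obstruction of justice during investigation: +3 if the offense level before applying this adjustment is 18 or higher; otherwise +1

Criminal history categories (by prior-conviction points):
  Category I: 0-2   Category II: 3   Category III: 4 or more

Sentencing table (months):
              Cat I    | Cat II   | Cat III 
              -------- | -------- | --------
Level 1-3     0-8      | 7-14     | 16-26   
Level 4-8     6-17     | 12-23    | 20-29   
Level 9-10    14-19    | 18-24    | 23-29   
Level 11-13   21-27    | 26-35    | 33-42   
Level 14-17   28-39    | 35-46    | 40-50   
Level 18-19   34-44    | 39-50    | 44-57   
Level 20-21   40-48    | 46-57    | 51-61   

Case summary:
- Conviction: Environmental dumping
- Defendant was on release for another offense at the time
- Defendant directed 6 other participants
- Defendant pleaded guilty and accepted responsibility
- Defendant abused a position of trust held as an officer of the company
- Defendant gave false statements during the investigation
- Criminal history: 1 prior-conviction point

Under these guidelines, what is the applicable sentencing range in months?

Base offense level for environmental dumping: 8.
S1 applies: 8 + 2 = 10.
S2 applies (level before this adjustment is 10 ≥ 5, so +3): 10 + 3 = 13.
S3 does not apply.
S4 applies: 13 − 3 = 10.
S5 applies: 10 + 1 = 11.
S6 applies (level before this adjustment is 11 < 18, so +1): 11 + 1 = 12.
Final offense level: 12.
Criminal history: 1 prior point → Category I (0-2).
Level 12 falls in the 11-13 band.
Grid: Level 11-13 × Category I = 21-27 months.

21-27 months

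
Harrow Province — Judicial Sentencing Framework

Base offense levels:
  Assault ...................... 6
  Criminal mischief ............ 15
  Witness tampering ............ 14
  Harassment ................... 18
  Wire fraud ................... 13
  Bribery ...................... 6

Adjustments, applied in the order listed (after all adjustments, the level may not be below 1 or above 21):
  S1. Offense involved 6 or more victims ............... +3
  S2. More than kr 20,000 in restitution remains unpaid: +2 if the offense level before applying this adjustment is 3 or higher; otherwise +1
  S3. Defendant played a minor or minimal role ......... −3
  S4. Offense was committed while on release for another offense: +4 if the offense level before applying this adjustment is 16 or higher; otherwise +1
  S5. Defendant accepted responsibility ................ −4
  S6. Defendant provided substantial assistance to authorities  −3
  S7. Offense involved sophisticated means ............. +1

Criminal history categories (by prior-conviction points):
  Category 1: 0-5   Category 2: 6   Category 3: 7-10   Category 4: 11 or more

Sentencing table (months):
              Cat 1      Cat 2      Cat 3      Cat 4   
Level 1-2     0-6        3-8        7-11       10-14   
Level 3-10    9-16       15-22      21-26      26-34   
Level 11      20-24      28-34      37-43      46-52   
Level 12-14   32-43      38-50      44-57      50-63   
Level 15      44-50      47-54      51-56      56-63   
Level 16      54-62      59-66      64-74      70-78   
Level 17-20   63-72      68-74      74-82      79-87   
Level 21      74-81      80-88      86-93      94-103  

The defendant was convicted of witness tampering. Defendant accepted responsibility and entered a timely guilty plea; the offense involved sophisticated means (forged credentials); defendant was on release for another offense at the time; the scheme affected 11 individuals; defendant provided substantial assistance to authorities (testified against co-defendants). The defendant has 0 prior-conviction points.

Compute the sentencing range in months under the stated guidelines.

44-50 months

Base offense level for witness tampering: 14.
S1 applies: 14 + 3 = 17.
S2 does not apply.
S3 does not apply.
S4 applies (level before this adjustment is 17 ≥ 16, so +4): 17 + 4 = 21.
S5 applies: 21 − 4 = 17.
S6 applies: 17 − 3 = 14.
S7 applies: 14 + 1 = 15.
Final offense level: 15.
Criminal history: 0 prior points → Category 1 (0-5).
Level 15 falls in the 15 band.
Grid: Level 15 × Category 1 = 44-50 months.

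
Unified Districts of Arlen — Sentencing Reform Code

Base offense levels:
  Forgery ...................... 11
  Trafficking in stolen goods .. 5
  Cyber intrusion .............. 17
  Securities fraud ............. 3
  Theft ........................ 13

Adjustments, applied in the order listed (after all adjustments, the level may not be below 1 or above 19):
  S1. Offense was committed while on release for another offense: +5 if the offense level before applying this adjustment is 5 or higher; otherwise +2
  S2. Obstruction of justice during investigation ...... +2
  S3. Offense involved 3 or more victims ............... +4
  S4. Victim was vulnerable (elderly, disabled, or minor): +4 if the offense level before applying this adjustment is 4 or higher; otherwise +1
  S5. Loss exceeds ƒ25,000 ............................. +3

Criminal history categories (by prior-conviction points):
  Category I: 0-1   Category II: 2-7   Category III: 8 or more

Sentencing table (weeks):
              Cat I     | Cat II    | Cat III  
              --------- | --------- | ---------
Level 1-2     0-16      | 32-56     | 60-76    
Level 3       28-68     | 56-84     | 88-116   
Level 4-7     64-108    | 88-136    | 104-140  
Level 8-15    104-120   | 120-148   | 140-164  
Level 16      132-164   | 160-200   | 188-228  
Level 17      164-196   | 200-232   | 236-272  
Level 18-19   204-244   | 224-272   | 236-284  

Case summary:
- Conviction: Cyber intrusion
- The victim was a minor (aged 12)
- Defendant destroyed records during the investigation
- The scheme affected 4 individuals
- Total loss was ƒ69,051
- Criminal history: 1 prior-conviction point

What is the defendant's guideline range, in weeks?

204-244 weeks

Base offense level for cyber intrusion: 17.
S2 applies: 17 + 2 = 19.
S3 applies: 19 + 4 = 23.
S4 applies (level before this adjustment is 23 ≥ 4, so +4): 23 + 4 = 27.
S5 applies: 27 + 3 = 30.
Level 30 exceeds the maximum of 19; capped at 19.
Final offense level: 19.
Criminal history: 1 prior point → Category I (0-1).
Level 19 falls in the 18-19 band.
Grid: Level 18-19 × Category I = 204-244 weeks.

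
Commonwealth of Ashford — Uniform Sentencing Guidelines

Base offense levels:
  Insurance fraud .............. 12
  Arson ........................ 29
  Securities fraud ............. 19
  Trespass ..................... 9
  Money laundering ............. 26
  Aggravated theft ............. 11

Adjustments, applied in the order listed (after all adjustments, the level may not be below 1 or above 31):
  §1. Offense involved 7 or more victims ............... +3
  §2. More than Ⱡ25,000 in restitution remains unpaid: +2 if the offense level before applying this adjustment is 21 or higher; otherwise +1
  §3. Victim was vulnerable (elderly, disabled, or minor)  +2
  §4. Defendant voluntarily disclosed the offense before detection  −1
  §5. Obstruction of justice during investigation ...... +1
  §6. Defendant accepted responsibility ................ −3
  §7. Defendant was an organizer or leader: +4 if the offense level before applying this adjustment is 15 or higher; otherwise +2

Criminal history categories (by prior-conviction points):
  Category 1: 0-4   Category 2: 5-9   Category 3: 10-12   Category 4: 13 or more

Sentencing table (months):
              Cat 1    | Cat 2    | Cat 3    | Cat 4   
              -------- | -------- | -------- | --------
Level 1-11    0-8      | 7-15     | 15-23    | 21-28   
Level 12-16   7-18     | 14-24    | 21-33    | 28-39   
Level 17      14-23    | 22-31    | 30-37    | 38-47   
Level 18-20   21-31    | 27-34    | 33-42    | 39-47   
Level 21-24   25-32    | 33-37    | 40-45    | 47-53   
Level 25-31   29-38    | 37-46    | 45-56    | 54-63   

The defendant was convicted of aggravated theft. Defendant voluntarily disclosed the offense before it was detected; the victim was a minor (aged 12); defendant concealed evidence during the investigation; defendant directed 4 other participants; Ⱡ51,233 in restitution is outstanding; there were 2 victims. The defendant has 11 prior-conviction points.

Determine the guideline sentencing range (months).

Base offense level for aggravated theft: 11.
§1 does not apply.
§2 applies (level before this adjustment is 11 < 21, so +1): 11 + 1 = 12.
§3 applies: 12 + 2 = 14.
§4 applies: 14 − 1 = 13.
§5 applies: 13 + 1 = 14.
§7 applies (level before this adjustment is 14 < 15, so +2): 14 + 2 = 16.
Final offense level: 16.
Criminal history: 11 prior points → Category 3 (10-12).
Level 16 falls in the 12-16 band.
Grid: Level 12-16 × Category 3 = 21-33 months.

21-33 months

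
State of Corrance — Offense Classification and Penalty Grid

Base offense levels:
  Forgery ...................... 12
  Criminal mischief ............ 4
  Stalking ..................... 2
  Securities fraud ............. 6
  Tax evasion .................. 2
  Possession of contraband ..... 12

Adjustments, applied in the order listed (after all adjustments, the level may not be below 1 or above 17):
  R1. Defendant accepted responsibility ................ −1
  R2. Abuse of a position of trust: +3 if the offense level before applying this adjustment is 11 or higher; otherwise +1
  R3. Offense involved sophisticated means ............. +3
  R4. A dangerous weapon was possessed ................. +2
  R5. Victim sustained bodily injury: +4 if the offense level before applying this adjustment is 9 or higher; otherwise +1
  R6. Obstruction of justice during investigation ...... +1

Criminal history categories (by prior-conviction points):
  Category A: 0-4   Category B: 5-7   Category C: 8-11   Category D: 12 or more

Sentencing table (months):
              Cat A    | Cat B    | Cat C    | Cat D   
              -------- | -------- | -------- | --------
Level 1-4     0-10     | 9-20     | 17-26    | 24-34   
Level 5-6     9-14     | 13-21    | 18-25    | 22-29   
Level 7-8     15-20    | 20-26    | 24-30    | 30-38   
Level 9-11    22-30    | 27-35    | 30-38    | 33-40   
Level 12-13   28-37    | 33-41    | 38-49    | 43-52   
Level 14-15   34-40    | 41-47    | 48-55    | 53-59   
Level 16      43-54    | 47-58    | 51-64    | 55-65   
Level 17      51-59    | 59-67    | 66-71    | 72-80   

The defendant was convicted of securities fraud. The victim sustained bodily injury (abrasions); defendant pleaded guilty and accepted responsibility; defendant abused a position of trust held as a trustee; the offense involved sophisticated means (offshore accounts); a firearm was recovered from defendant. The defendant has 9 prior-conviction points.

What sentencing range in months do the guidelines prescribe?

Base offense level for securities fraud: 6.
R1 applies: 6 − 1 = 5.
R2 applies (level before this adjustment is 5 < 11, so +1): 5 + 1 = 6.
R3 applies: 6 + 3 = 9.
R4 applies: 9 + 2 = 11.
R5 applies (level before this adjustment is 11 ≥ 9, so +4): 11 + 4 = 15.
Final offense level: 15.
Criminal history: 9 prior points → Category C (8-11).
Level 15 falls in the 14-15 band.
Grid: Level 14-15 × Category C = 48-55 months.

48-55 months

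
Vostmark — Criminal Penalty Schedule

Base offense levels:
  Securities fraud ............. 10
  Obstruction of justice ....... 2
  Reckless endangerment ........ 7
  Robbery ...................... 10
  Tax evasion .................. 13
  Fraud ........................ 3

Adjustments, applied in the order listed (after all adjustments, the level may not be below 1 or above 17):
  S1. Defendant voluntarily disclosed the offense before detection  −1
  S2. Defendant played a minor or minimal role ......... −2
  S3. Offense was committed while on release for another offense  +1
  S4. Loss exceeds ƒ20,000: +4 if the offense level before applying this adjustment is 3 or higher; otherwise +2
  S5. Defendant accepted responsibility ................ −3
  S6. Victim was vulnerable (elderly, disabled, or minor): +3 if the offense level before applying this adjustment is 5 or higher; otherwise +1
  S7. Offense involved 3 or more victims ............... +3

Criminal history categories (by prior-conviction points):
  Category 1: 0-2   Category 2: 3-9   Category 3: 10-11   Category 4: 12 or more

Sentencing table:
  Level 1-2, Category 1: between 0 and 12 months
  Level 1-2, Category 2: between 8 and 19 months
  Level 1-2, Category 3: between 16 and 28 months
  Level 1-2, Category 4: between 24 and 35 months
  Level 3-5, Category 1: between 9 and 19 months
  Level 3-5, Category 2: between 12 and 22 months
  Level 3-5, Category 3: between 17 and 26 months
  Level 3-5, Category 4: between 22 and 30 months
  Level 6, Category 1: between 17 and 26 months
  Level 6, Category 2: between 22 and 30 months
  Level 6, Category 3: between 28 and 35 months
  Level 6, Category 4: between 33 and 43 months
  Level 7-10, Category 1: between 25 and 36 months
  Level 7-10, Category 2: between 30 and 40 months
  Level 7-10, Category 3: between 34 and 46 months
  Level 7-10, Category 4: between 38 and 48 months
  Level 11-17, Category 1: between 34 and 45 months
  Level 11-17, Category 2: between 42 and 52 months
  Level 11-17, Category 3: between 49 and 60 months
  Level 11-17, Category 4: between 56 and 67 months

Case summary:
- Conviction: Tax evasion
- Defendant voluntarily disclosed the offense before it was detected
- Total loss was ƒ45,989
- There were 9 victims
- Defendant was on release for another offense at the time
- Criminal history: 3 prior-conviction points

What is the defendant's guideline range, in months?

Base offense level for tax evasion: 13.
S1 applies: 13 − 1 = 12.
S2 does not apply.
S3 applies: 12 + 1 = 13.
S4 applies (level before this adjustment is 13 ≥ 3, so +4): 13 + 4 = 17.
S5 does not apply.
S7 applies: 17 + 3 = 20.
Level 20 exceeds the maximum of 17; capped at 17.
Final offense level: 17.
Criminal history: 3 prior points → Category 2 (3-9).
Level 17 falls in the 11-17 band.
Grid: Level 11-17 × Category 2 = 42-52 months.

42-52 months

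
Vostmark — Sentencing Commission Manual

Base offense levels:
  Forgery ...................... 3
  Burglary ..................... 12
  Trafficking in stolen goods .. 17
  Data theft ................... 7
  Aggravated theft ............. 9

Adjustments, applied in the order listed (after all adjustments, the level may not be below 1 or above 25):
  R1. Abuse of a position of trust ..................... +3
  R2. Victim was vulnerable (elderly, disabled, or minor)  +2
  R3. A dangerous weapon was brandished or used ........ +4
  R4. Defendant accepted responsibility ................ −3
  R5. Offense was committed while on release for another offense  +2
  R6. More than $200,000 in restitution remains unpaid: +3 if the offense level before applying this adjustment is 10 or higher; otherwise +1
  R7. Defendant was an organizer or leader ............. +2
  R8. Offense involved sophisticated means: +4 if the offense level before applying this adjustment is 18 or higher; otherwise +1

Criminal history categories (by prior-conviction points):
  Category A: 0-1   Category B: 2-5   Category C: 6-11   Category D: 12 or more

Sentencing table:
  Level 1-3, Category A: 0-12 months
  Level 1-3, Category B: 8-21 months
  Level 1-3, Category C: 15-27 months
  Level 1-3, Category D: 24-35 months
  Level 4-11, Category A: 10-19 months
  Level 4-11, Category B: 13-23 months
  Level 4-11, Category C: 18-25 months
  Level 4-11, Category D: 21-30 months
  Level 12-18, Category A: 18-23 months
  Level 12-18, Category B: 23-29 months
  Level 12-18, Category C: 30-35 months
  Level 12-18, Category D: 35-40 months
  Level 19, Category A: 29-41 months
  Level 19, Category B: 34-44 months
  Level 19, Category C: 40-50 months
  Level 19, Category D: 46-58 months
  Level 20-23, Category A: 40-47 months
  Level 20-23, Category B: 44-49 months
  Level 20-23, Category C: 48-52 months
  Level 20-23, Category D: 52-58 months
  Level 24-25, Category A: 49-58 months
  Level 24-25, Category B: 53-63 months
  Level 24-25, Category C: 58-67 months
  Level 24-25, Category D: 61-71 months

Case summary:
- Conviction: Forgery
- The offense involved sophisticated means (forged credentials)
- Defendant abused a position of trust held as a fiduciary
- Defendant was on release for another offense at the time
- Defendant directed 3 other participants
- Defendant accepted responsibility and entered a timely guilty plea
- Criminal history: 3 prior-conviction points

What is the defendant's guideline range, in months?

Base offense level for forgery: 3.
R1 applies: 3 + 3 = 6.
R4 applies: 6 − 3 = 3.
R5 applies: 3 + 2 = 5.
R6 does not apply.
R7 applies: 5 + 2 = 7.
R8 applies (level before this adjustment is 7 < 18, so +1): 7 + 1 = 8.
Final offense level: 8.
Criminal history: 3 prior points → Category B (2-5).
Level 8 falls in the 4-11 band.
Grid: Level 4-11 × Category B = 13-23 months.

13-23 months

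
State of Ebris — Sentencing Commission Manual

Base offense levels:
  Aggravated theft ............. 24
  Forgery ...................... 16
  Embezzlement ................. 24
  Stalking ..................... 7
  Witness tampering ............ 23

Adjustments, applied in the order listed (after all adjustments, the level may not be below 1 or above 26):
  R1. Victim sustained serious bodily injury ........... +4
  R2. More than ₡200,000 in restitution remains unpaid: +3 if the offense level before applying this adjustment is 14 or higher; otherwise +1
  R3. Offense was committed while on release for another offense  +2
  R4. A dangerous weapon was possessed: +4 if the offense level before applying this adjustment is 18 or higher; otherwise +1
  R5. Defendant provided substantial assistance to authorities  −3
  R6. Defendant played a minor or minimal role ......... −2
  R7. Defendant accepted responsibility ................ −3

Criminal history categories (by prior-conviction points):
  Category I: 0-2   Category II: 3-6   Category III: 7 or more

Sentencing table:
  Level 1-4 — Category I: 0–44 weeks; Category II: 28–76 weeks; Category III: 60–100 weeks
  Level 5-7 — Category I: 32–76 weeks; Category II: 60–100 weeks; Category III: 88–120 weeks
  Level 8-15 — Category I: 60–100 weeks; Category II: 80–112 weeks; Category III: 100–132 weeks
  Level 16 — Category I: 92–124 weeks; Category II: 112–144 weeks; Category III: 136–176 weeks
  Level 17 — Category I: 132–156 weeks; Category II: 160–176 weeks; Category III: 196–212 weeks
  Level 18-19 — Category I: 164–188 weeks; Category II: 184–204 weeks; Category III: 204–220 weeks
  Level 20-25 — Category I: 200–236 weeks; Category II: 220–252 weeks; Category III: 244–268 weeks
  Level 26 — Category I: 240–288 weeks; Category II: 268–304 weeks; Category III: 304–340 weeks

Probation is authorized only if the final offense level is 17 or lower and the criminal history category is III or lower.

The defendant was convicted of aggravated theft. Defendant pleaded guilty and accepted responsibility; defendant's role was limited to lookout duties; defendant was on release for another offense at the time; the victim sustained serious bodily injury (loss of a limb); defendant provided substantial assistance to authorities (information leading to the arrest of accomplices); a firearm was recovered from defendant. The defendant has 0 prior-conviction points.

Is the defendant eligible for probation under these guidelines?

Base offense level for aggravated theft: 24.
R1 applies: 24 + 4 = 28.
R3 applies: 28 + 2 = 30.
R4 applies (level before this adjustment is 30 ≥ 18, so +4): 30 + 4 = 34.
R5 applies: 34 − 3 = 31.
R6 applies: 31 − 2 = 29.
R7 applies: 29 − 3 = 26.
Final offense level: 26.
Criminal history: 0 prior points → Category I (0-2).
Level 26 falls in the 26 band.
Grid: Level 26 × Category I = 240-288 weeks.
Probation check: level 26 > 17 and category I ≤ III → not eligible.

No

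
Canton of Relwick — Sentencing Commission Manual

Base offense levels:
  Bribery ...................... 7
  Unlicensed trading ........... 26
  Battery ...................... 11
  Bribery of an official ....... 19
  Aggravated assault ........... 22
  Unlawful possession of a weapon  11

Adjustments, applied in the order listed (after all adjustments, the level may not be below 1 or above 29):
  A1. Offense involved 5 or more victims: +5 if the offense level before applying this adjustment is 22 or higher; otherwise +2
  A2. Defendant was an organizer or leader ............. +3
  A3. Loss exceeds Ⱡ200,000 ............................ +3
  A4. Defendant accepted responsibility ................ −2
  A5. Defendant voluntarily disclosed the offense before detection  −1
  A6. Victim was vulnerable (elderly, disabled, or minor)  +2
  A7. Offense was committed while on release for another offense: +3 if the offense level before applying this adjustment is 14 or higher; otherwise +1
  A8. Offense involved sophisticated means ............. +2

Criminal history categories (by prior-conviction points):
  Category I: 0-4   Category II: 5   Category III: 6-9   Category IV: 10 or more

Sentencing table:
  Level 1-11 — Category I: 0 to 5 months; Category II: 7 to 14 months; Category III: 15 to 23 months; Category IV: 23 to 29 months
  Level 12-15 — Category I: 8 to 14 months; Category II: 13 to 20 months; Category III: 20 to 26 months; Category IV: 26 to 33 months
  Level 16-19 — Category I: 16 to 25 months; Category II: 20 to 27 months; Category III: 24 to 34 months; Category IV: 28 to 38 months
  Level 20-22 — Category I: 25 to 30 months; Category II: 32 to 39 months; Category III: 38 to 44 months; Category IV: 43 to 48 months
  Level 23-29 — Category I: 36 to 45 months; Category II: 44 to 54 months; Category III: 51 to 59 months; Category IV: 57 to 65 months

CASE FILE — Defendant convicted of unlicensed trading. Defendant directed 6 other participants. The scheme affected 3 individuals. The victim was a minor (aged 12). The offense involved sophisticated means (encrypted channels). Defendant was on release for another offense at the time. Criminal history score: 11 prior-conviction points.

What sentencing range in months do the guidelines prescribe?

Base offense level for unlicensed trading: 26.
A1 does not apply.
A2 applies: 26 + 3 = 29.
A3 does not apply.
A5 does not apply.
A6 applies: 29 + 2 = 31.
A7 applies (level before this adjustment is 31 ≥ 14, so +3): 31 + 3 = 34.
A8 applies: 34 + 2 = 36.
Level 36 exceeds the maximum of 29; capped at 29.
Final offense level: 29.
Criminal history: 11 prior points → Category IV (10+).
Level 29 falls in the 23-29 band.
Grid: Level 23-29 × Category IV = 57-65 months.

57-65 months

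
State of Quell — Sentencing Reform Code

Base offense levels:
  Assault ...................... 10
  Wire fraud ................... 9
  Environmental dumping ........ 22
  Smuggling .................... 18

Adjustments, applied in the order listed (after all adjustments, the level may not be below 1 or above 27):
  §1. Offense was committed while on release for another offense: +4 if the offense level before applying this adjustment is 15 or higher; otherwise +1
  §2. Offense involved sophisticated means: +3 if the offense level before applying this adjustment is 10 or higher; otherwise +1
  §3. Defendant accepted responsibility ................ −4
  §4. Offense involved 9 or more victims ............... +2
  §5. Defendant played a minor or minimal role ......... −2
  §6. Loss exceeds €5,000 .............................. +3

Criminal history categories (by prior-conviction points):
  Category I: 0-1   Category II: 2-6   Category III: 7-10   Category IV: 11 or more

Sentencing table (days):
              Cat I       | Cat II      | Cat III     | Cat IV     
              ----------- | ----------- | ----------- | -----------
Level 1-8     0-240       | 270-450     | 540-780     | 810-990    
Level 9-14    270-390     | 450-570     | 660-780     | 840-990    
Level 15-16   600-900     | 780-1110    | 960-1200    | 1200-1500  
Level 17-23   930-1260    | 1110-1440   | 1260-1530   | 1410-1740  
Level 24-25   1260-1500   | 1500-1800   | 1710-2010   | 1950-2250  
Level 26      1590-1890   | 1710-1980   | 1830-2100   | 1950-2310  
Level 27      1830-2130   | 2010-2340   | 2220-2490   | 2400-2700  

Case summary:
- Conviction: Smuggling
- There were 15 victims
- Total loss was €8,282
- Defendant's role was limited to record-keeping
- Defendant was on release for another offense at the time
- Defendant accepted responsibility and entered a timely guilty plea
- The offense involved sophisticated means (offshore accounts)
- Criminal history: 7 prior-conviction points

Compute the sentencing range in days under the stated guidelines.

Base offense level for smuggling: 18.
§1 applies (level before this adjustment is 18 ≥ 15, so +4): 18 + 4 = 22.
§2 applies (level before this adjustment is 22 ≥ 10, so +3): 22 + 3 = 25.
§3 applies: 25 − 4 = 21.
§4 applies: 21 + 2 = 23.
§5 applies: 23 − 2 = 21.
§6 applies: 21 + 3 = 24.
Final offense level: 24.
Criminal history: 7 prior points → Category III (7-10).
Level 24 falls in the 24-25 band.
Grid: Level 24-25 × Category III = 1710-2010 days.

1710-2010 days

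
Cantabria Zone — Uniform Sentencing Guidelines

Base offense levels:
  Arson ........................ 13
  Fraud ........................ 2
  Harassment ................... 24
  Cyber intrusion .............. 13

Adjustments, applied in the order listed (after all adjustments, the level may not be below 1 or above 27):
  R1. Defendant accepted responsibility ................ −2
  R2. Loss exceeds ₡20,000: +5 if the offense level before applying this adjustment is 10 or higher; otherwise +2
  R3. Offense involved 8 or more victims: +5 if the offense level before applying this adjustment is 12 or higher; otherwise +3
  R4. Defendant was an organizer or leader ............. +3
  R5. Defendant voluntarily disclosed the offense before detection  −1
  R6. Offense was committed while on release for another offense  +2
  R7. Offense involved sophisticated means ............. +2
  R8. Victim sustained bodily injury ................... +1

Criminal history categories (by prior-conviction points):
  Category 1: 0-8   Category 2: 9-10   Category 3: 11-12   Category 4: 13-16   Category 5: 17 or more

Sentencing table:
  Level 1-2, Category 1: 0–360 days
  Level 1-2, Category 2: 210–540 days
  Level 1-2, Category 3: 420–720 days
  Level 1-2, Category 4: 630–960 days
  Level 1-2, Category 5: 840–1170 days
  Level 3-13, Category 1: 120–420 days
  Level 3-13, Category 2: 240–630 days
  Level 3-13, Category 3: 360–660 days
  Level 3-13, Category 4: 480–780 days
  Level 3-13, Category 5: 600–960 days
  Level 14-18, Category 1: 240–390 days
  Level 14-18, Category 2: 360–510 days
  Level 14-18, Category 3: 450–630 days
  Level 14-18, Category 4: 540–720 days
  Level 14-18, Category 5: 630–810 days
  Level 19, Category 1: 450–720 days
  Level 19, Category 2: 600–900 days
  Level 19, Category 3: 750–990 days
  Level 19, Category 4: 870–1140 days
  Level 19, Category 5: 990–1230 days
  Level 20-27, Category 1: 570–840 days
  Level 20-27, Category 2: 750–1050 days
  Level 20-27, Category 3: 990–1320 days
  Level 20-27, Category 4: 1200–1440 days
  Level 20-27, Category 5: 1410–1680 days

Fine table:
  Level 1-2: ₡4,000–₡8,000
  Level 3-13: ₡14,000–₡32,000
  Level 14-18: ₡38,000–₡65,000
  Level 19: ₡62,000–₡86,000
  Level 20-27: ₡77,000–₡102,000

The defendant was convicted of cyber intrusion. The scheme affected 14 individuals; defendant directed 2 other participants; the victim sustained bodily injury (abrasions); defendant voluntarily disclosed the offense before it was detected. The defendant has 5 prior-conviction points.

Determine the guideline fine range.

₡77,000–₡102,000

Base offense level for cyber intrusion: 13.
R2 does not apply.
R3 applies (level before this adjustment is 13 ≥ 12, so +5): 13 + 5 = 18.
R4 applies: 18 + 3 = 21.
R5 applies: 21 − 1 = 20.
R6 does not apply.
R7 does not apply.
R8 applies: 20 + 1 = 21.
Final offense level: 21.
Level 21 falls in the 20-27 band.
Fine table: Level 20-27 → ₡77,000–₡102,000.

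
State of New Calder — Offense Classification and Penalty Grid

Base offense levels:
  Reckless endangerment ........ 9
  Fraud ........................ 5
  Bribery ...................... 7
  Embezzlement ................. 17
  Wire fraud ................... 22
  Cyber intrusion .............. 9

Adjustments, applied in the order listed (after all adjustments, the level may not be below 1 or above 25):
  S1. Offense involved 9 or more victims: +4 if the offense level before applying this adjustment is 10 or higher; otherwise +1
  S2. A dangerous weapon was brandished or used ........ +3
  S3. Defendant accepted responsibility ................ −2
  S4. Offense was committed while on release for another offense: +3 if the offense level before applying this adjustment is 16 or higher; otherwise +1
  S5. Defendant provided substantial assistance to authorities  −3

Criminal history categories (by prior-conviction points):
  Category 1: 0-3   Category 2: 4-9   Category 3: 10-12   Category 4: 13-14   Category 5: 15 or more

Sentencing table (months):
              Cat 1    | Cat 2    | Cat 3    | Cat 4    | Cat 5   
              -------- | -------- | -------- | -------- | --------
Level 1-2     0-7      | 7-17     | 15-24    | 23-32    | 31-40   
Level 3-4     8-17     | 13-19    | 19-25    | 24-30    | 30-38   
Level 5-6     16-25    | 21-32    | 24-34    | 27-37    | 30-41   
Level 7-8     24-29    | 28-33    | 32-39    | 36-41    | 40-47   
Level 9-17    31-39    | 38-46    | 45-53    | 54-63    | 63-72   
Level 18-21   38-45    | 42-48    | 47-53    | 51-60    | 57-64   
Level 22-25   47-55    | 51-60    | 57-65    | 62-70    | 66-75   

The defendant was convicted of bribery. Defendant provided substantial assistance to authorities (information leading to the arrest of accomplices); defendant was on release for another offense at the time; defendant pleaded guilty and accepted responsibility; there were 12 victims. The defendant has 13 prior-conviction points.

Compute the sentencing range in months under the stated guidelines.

24-30 months

Base offense level for bribery: 7.
S1 applies (level before this adjustment is 7 < 10, so +1): 7 + 1 = 8.
S3 applies: 8 − 2 = 6.
S4 applies (level before this adjustment is 6 < 16, so +1): 6 + 1 = 7.
S5 applies: 7 − 3 = 4.
Final offense level: 4.
Criminal history: 13 prior points → Category 4 (13-14).
Level 4 falls in the 3-4 band.
Grid: Level 3-4 × Category 4 = 24-30 months.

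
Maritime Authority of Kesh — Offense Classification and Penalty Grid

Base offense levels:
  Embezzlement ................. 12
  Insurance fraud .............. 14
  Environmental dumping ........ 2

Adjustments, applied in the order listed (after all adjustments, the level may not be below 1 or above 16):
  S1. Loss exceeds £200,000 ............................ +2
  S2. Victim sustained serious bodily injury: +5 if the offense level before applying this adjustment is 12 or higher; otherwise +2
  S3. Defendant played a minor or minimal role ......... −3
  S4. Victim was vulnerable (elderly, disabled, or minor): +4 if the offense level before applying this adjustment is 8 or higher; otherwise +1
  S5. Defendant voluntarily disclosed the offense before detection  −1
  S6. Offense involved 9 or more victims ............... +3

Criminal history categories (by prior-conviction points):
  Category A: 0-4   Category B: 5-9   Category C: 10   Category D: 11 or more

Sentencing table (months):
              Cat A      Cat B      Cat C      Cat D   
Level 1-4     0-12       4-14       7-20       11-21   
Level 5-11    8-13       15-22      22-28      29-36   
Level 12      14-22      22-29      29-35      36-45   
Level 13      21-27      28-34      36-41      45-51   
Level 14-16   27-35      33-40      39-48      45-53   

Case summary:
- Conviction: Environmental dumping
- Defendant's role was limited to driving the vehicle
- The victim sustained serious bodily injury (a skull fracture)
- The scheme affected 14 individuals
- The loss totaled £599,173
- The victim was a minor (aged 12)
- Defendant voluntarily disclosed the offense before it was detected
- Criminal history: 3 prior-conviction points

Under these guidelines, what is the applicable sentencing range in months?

Base offense level for environmental dumping: 2.
S1 applies: 2 + 2 = 4.
S2 applies (level before this adjustment is 4 < 12, so +2): 4 + 2 = 6.
S3 applies: 6 − 3 = 3.
S4 applies (level before this adjustment is 3 < 8, so +1): 3 + 1 = 4.
S5 applies: 4 − 1 = 3.
S6 applies: 3 + 3 = 6.
Final offense level: 6.
Criminal history: 3 prior points → Category A (0-4).
Level 6 falls in the 5-11 band.
Grid: Level 5-11 × Category A = 8-13 months.

8-13 months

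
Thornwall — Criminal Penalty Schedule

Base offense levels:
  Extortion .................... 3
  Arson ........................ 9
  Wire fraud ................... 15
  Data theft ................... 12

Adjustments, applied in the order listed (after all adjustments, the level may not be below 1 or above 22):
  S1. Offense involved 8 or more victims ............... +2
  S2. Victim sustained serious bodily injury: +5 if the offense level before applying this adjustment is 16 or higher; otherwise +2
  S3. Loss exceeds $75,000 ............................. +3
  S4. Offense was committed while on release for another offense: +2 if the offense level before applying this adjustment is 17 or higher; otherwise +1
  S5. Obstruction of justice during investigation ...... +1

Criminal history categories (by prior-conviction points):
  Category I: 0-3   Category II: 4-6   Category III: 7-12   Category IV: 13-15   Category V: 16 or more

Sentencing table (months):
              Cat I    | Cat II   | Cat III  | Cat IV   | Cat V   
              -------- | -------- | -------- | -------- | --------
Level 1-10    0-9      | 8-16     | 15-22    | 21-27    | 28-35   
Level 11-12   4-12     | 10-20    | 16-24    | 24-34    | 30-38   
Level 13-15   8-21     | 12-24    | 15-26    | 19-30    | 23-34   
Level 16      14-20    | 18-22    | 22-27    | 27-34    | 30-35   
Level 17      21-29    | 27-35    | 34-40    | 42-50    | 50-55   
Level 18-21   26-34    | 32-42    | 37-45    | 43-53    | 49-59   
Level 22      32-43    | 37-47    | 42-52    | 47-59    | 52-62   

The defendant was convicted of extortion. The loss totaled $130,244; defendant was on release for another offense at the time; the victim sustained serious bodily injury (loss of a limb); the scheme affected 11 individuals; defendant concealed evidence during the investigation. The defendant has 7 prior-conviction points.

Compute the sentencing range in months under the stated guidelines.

Base offense level for extortion: 3.
S1 applies: 3 + 2 = 5.
S2 applies (level before this adjustment is 5 < 16, so +2): 5 + 2 = 7.
S3 applies: 7 + 3 = 10.
S4 applies (level before this adjustment is 10 < 17, so +1): 10 + 1 = 11.
S5 applies: 11 + 1 = 12.
Final offense level: 12.
Criminal history: 7 prior points → Category III (7-12).
Level 12 falls in the 11-12 band.
Grid: Level 11-12 × Category III = 16-24 months.

16-24 months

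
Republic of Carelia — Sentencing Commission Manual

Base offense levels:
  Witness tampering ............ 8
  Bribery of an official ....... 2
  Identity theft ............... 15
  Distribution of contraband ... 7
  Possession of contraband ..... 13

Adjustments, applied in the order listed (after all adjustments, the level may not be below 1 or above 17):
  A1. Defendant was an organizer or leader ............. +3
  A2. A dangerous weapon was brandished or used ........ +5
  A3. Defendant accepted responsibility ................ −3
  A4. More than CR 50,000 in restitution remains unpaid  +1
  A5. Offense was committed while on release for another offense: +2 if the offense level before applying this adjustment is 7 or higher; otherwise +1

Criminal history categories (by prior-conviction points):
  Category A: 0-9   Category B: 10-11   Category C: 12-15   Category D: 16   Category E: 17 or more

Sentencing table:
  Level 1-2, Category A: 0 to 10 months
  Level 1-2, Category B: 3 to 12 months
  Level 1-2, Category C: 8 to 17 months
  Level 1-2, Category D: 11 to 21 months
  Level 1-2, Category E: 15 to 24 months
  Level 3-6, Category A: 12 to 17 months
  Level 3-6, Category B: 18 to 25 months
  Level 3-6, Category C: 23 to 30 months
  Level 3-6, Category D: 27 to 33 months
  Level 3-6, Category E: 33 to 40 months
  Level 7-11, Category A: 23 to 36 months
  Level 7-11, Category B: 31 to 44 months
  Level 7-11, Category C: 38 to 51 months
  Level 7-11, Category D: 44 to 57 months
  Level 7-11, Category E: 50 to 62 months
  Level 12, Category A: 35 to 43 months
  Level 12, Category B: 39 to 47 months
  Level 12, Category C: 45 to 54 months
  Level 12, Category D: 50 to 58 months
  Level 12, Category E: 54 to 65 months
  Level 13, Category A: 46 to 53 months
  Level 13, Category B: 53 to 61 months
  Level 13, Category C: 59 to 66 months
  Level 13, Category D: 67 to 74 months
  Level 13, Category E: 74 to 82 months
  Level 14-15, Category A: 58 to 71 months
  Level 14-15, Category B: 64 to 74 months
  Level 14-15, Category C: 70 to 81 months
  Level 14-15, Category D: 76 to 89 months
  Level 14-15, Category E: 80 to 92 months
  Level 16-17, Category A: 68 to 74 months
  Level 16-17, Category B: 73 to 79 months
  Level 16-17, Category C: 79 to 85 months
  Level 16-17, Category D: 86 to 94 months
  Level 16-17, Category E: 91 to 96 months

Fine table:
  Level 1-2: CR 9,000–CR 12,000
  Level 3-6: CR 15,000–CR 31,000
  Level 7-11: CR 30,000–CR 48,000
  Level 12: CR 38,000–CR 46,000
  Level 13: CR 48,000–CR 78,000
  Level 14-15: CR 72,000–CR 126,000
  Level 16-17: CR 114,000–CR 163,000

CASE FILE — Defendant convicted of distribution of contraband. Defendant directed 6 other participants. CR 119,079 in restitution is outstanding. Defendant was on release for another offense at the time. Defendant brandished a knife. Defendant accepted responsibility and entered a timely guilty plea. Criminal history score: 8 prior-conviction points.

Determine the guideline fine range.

Base offense level for distribution of contraband: 7.
A1 applies: 7 + 3 = 10.
A2 applies: 10 + 5 = 15.
A3 applies: 15 − 3 = 12.
A4 applies: 12 + 1 = 13.
A5 applies (level before this adjustment is 13 ≥ 7, so +2): 13 + 2 = 15.
Final offense level: 15.
Level 15 falls in the 14-15 band.
Fine table: Level 14-15 → CR 72,000–CR 126,000.

CR 72,000–CR 126,000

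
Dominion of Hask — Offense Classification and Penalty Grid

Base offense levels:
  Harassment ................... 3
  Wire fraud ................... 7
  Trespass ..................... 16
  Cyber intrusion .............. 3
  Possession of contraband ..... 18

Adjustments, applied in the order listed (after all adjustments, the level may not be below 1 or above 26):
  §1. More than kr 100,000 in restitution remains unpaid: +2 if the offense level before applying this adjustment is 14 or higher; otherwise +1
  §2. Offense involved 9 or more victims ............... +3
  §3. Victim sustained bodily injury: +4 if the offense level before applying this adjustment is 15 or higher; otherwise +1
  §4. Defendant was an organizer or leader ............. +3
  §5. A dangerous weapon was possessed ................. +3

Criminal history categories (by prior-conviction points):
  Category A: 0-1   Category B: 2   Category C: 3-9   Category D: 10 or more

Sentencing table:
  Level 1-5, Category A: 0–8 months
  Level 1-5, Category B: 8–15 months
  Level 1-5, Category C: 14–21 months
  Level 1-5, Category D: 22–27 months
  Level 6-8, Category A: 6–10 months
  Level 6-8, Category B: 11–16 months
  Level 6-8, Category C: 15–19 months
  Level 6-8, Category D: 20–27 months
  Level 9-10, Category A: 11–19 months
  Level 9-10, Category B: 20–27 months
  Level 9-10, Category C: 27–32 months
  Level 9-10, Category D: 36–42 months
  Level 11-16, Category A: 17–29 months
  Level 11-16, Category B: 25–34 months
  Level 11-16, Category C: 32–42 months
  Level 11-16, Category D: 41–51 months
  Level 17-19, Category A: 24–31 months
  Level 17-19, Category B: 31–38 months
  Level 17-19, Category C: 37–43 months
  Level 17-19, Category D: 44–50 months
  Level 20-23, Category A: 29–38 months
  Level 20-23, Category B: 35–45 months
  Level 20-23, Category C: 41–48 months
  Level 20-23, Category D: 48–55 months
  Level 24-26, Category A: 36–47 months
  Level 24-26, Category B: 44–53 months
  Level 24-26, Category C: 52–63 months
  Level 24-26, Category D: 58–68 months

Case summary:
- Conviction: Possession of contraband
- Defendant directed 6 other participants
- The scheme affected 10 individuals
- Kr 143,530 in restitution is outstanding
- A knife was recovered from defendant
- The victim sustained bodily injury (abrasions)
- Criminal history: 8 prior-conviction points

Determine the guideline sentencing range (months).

Base offense level for possession of contraband: 18.
§1 applies (level before this adjustment is 18 ≥ 14, so +2): 18 + 2 = 20.
§2 applies: 20 + 3 = 23.
§3 applies (level before this adjustment is 23 ≥ 15, so +4): 23 + 4 = 27.
§4 applies: 27 + 3 = 30.
§5 applies: 30 + 3 = 33.
Level 33 exceeds the maximum of 26; capped at 26.
Final offense level: 26.
Criminal history: 8 prior points → Category C (3-9).
Level 26 falls in the 24-26 band.
Grid: Level 24-26 × Category C = 52-63 months.

52-63 months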